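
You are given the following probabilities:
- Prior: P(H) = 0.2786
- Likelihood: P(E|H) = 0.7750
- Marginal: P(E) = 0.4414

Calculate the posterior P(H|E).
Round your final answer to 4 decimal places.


Using Bayes' theorem:

P(H|E) = P(E|H) × P(H) / P(E)
       = 0.7750 × 0.2786 / 0.4414
       = 0.21591500 / 0.4414
       = 0.4892

The evidence strengthens our belief in H.
Prior: 0.2786 → Posterior: 0.4892


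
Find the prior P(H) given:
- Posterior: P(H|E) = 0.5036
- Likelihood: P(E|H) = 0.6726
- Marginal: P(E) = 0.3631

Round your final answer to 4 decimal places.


From Bayes' theorem: P(H|E) = P(E|H) × P(H) / P(E)

Rearranging for P(H):
P(H) = P(H|E) × P(E) / P(E|H)
     = 0.5036 × 0.3631 / 0.6726
     = 0.18285716 / 0.6726
     = 0.2719


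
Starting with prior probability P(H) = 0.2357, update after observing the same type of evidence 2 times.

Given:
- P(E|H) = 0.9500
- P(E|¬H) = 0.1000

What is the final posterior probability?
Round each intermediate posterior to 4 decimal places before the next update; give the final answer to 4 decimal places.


Sequential Bayesian updating:

Initial prior: P(H) = 0.2357

Update 1:
  P(E) = 0.9500 × 0.2357 + 0.1000 × 0.7643 = 0.22391500 + 0.07643000 = 0.30034500
  P(H|E) = 0.22391500 / 0.30034500 = 0.7455

Update 2:
  P(E) = 0.9500 × 0.7455 + 0.1000 × 0.2545 = 0.70822500 + 0.02545000 = 0.73367500
  P(H|E) = 0.70822500 / 0.73367500 = 0.9653

Final posterior: 0.9653


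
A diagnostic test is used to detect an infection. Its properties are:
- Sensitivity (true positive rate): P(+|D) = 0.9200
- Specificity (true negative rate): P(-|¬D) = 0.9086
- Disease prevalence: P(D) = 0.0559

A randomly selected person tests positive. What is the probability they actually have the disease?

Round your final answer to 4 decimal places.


Let D = has disease, + = positive test

Given:
- P(D) = 0.0559 (prevalence)
- P(+|D) = 0.9200 (sensitivity)
- P(-|¬D) = 0.9086 (specificity)
- P(+|¬D) = 0.0914 (false positive rate = 1 - specificity)

Step 1: Find P(+)
P(+) = P(+|D)P(D) + P(+|¬D)P(¬D)
     = 0.9200 × 0.0559 + 0.0914 × 0.9441
     = 0.05142800 + 0.08629074
     = 0.13771874

Step 2: Apply Bayes' theorem for P(D|+)
P(D|+) = P(+|D)P(D) / P(+)
       = 0.05142800 / 0.13771874
       = 0.3734


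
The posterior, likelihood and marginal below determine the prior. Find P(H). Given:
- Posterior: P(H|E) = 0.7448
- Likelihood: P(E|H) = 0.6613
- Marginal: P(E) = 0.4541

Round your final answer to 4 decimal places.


From Bayes' theorem: P(H|E) = P(E|H) × P(H) / P(E)

Rearranging for P(H):
P(H) = P(H|E) × P(E) / P(E|H)
     = 0.7448 × 0.4541 / 0.6613
     = 0.33821368 / 0.6613
     = 0.5114


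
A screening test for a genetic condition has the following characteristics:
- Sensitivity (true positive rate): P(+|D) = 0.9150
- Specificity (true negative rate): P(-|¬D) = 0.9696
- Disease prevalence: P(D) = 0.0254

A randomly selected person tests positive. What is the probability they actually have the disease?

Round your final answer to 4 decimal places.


Let D = has disease, + = positive test

Given:
- P(D) = 0.0254 (prevalence)
- P(+|D) = 0.9150 (sensitivity)
- P(-|¬D) = 0.9696 (specificity)
- P(+|¬D) = 0.0304 (false positive rate = 1 - specificity)

Step 1: Find P(+)
P(+) = P(+|D)P(D) + P(+|¬D)P(¬D)
     = 0.9150 × 0.0254 + 0.0304 × 0.9746
     = 0.02324100 + 0.02962784
     = 0.05286884

Step 2: Apply Bayes' theorem for P(D|+)
P(D|+) = P(+|D)P(D) / P(+)
       = 0.02324100 / 0.05286884
       = 0.4396


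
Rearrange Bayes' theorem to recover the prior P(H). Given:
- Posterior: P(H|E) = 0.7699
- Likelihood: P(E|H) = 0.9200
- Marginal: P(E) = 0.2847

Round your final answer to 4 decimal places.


From Bayes' theorem: P(H|E) = P(E|H) × P(H) / P(E)

Rearranging for P(H):
P(H) = P(H|E) × P(E) / P(E|H)
     = 0.7699 × 0.2847 / 0.9200
     = 0.21919053 / 0.9200
     = 0.2383


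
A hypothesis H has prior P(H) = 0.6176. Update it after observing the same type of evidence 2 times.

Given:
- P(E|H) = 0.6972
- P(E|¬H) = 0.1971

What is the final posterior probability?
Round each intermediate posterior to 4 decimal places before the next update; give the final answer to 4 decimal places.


Sequential Bayesian updating:

Initial prior: P(H) = 0.6176

Update 1:
  P(E) = 0.6972 × 0.6176 + 0.1971 × 0.3824 = 0.43059072 + 0.07537104 = 0.50596176
  P(H|E) = 0.43059072 / 0.50596176 = 0.8510

Update 2:
  P(E) = 0.6972 × 0.8510 + 0.1971 × 0.1490 = 0.59331720 + 0.02936790 = 0.62268510
  P(H|E) = 0.59331720 / 0.62268510 = 0.9528

Final posterior: 0.9528


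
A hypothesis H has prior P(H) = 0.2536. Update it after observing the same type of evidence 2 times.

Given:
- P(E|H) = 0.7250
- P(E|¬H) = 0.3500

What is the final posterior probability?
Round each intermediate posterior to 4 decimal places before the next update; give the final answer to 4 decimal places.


Sequential Bayesian updating:

Initial prior: P(H) = 0.2536

Update 1:
  P(E) = 0.7250 × 0.2536 + 0.3500 × 0.7464 = 0.18386000 + 0.26124000 = 0.44510000
  P(H|E) = 0.18386000 / 0.44510000 = 0.4131

Update 2:
  P(E) = 0.7250 × 0.4131 + 0.3500 × 0.5869 = 0.29949750 + 0.20541500 = 0.50491250
  P(H|E) = 0.29949750 / 0.50491250 = 0.5932

Final posterior: 0.5932


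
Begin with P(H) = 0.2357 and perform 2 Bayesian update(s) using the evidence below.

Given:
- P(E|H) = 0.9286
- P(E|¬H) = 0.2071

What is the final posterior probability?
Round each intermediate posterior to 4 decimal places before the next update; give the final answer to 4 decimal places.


Sequential Bayesian updating:

Initial prior: P(H) = 0.2357

Update 1:
  P(E) = 0.9286 × 0.2357 + 0.2071 × 0.7643 = 0.21887102 + 0.15828653 = 0.37715755
  P(H|E) = 0.21887102 / 0.37715755 = 0.5803

Update 2:
  P(E) = 0.9286 × 0.5803 + 0.2071 × 0.4197 = 0.53886658 + 0.08691987 = 0.62578645
  P(H|E) = 0.53886658 / 0.62578645 = 0.8611

Final posterior: 0.8611


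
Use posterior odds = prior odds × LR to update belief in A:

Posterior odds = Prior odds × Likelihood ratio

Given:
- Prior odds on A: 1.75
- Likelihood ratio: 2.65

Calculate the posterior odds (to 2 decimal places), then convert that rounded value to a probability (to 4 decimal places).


Step 1: Calculate posterior odds
Posterior odds = Prior odds × LR
               = 1.75 × 2.65
               = 4.64

Step 2: Convert to probability
P(A|E) = Posterior odds / (1 + Posterior odds)
       = 4.64 / (1 + 4.64)
       = 4.64 / 5.64
       = 0.8227

The evidence increased P(A) from 0.6364 to 0.8227.


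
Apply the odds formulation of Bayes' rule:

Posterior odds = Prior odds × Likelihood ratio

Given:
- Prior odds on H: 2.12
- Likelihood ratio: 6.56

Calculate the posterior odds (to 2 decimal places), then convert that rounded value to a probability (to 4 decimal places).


Step 1: Calculate posterior odds
Posterior odds = Prior odds × LR
               = 2.12 × 6.56
               = 13.91

Step 2: Convert to probability
P(H|E) = Posterior odds / (1 + Posterior odds)
       = 13.91 / (1 + 13.91)
       = 13.91 / 14.91
       = 0.9329

The evidence increased P(H) from 0.6795 to 0.9329.


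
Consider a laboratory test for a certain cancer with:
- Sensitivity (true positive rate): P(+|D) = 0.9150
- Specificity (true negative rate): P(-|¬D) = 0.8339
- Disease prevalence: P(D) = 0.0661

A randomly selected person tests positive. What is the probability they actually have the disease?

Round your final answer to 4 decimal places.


Let D = has disease, + = positive test

Given:
- P(D) = 0.0661 (prevalence)
- P(+|D) = 0.9150 (sensitivity)
- P(-|¬D) = 0.8339 (specificity)
- P(+|¬D) = 0.1661 (false positive rate = 1 - specificity)

Step 1: Find P(+)
P(+) = P(+|D)P(D) + P(+|¬D)P(¬D)
     = 0.9150 × 0.0661 + 0.1661 × 0.9339
     = 0.06048150 + 0.15512079
     = 0.21560229

Step 2: Apply Bayes' theorem for P(D|+)
P(D|+) = P(+|D)P(D) / P(+)
       = 0.06048150 / 0.21560229
       = 0.2805


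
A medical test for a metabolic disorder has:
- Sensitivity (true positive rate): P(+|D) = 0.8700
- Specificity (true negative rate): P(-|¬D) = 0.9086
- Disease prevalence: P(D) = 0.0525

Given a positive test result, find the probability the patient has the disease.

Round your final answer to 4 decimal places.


Let D = has disease, + = positive test

Given:
- P(D) = 0.0525 (prevalence)
- P(+|D) = 0.8700 (sensitivity)
- P(-|¬D) = 0.9086 (specificity)
- P(+|¬D) = 0.0914 (false positive rate = 1 - specificity)

Step 1: Find P(+)
P(+) = P(+|D)P(D) + P(+|¬D)P(¬D)
     = 0.8700 × 0.0525 + 0.0914 × 0.9475
     = 0.04567500 + 0.08660150
     = 0.13227650

Step 2: Apply Bayes' theorem for P(D|+)
P(D|+) = P(+|D)P(D) / P(+)
       = 0.04567500 / 0.13227650
       = 0.3453


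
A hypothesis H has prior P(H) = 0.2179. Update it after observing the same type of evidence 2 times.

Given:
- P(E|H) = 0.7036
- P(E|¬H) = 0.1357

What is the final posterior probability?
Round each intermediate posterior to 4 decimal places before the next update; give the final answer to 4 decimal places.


Sequential Bayesian updating:

Initial prior: P(H) = 0.2179

Update 1:
  P(E) = 0.7036 × 0.2179 + 0.1357 × 0.7821 = 0.15331444 + 0.10613097 = 0.25944541
  P(H|E) = 0.15331444 / 0.25944541 = 0.5909

Update 2:
  P(E) = 0.7036 × 0.5909 + 0.1357 × 0.4091 = 0.41575724 + 0.05551487 = 0.47127211
  P(H|E) = 0.41575724 / 0.47127211 = 0.8822

Final posterior: 0.8822


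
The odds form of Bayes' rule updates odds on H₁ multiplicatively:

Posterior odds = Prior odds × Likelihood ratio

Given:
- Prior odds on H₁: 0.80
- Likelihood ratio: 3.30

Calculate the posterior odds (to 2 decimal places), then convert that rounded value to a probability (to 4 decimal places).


Step 1: Calculate posterior odds
Posterior odds = Prior odds × LR
               = 0.80 × 3.30
               = 2.64

Step 2: Convert to probability
P(H₁|E) = Posterior odds / (1 + Posterior odds)
       = 2.64 / (1 + 2.64)
       = 2.64 / 3.64
       = 0.7253

The evidence increased P(H₁) from 0.4444 to 0.7253.


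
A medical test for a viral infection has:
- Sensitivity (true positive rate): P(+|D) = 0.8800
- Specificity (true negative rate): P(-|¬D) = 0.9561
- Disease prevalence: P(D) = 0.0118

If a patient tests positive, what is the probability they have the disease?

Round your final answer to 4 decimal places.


Let D = has disease, + = positive test

Given:
- P(D) = 0.0118 (prevalence)
- P(+|D) = 0.8800 (sensitivity)
- P(-|¬D) = 0.9561 (specificity)
- P(+|¬D) = 0.0439 (false positive rate = 1 - specificity)

Step 1: Find P(+)
P(+) = P(+|D)P(D) + P(+|¬D)P(¬D)
     = 0.8800 × 0.0118 + 0.0439 × 0.9882
     = 0.01038400 + 0.04338198
     = 0.05376598

Step 2: Apply Bayes' theorem for P(D|+)
P(D|+) = P(+|D)P(D) / P(+)
       = 0.01038400 / 0.05376598
       = 0.1931


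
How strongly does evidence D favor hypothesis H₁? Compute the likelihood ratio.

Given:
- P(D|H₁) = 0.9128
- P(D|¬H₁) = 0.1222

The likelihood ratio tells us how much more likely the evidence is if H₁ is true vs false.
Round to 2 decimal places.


Likelihood Ratio (LR) = P(D|H₁) / P(D|¬H₁)

LR = 0.9128 / 0.1222
   = 7.47

The evidence is 7.47 times more likely if H₁ is true than if H₁ is false.
Because LR exceeds 1, D is evidence for H₁.


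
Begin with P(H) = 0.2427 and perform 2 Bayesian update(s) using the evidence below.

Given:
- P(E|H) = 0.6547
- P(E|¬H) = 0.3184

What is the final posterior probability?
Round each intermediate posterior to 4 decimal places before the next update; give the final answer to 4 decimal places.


Sequential Bayesian updating:

Initial prior: P(H) = 0.2427

Update 1:
  P(E) = 0.6547 × 0.2427 + 0.3184 × 0.7573 = 0.15889569 + 0.24112432 = 0.40002001
  P(H|E) = 0.15889569 / 0.40002001 = 0.3972

Update 2:
  P(E) = 0.6547 × 0.3972 + 0.3184 × 0.6028 = 0.26004684 + 0.19193152 = 0.45197836
  P(H|E) = 0.26004684 / 0.45197836 = 0.5754

Final posterior: 0.5754


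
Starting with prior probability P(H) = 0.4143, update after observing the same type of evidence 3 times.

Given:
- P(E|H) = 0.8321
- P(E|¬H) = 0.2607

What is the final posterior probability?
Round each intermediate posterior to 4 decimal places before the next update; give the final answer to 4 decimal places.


Sequential Bayesian updating:

Initial prior: P(H) = 0.4143

Update 1:
  P(E) = 0.8321 × 0.4143 + 0.2607 × 0.5857 = 0.34473903 + 0.15269199 = 0.49743102
  P(H|E) = 0.34473903 / 0.49743102 = 0.6930

Update 2:
  P(E) = 0.8321 × 0.6930 + 0.2607 × 0.3070 = 0.57664530 + 0.08003490 = 0.65668020
  P(H|E) = 0.57664530 / 0.65668020 = 0.8781

Update 3:
  P(E) = 0.8321 × 0.8781 + 0.2607 × 0.1219 = 0.73066701 + 0.03177933 = 0.76244634
  P(H|E) = 0.73066701 / 0.76244634 = 0.9583

Final posterior: 0.9583


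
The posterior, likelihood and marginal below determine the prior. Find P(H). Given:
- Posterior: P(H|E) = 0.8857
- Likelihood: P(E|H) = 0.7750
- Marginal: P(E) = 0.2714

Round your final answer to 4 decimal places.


From Bayes' theorem: P(H|E) = P(E|H) × P(H) / P(E)

Rearranging for P(H):
P(H) = P(H|E) × P(E) / P(E|H)
     = 0.8857 × 0.2714 / 0.7750
     = 0.24037898 / 0.7750
     = 0.3102


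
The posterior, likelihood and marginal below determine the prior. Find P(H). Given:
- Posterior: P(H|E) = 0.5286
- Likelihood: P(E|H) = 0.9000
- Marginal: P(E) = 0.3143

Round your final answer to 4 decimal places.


From Bayes' theorem: P(H|E) = P(E|H) × P(H) / P(E)

Rearranging for P(H):
P(H) = P(H|E) × P(E) / P(E|H)
     = 0.5286 × 0.3143 / 0.9000
     = 0.16613898 / 0.9000
     = 0.1846


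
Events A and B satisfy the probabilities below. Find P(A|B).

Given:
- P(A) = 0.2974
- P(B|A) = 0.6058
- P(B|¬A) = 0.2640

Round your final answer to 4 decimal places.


Bayes' theorem: P(A|B) = P(B|A) × P(A) / P(B)

Step 1: Calculate P(B) using law of total probability
P(B) = P(B|A)P(A) + P(B|¬A)P(¬A)
     = 0.6058 × 0.2974 + 0.2640 × 0.7026
     = 0.18016492 + 0.18548640
     = 0.36565132

Step 2: Apply Bayes' theorem
P(A|B) = P(B|A) × P(A) / P(B)
       = 0.18016492 / 0.36565132
       = 0.4927


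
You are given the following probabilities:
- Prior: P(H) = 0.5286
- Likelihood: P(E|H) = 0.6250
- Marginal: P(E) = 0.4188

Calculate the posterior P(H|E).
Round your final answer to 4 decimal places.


Using Bayes' theorem:

P(H|E) = P(E|H) × P(H) / P(E)
       = 0.6250 × 0.5286 / 0.4188
       = 0.33037500 / 0.4188
       = 0.7889

The evidence strengthens our belief in H.
Prior: 0.5286 → Posterior: 0.7889


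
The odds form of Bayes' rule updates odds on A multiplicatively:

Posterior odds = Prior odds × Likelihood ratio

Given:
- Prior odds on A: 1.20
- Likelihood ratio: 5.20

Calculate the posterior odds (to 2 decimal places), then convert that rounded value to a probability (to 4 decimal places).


Step 1: Calculate posterior odds
Posterior odds = Prior odds × LR
               = 1.20 × 5.20
               = 6.24

Step 2: Convert to probability
P(A|E) = Posterior odds / (1 + Posterior odds)
       = 6.24 / (1 + 6.24)
       = 6.24 / 7.24
       = 0.8619

The evidence increased P(A) from 0.5455 to 0.8619.


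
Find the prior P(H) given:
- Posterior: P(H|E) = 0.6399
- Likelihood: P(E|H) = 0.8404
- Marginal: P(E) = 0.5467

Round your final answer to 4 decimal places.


From Bayes' theorem: P(H|E) = P(E|H) × P(H) / P(E)

Rearranging for P(H):
P(H) = P(H|E) × P(E) / P(E|H)
     = 0.6399 × 0.5467 / 0.8404
     = 0.34983333 / 0.8404
     = 0.4163


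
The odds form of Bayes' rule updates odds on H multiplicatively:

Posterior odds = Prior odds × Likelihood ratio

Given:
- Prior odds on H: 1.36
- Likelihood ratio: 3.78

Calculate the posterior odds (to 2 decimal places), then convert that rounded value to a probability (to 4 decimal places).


Step 1: Calculate posterior odds
Posterior odds = Prior odds × LR
               = 1.36 × 3.78
               = 5.14

Step 2: Convert to probability
P(H|E) = Posterior odds / (1 + Posterior odds)
       = 5.14 / (1 + 5.14)
       = 5.14 / 6.14
       = 0.8371

The evidence increased P(H) from 0.5763 to 0.8371.


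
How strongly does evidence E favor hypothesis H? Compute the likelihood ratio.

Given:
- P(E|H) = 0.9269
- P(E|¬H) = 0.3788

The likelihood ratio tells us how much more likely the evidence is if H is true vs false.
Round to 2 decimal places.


Likelihood Ratio (LR) = P(E|H) / P(E|¬H)

LR = 0.9269 / 0.3788
   = 2.45

The evidence is 2.45 times more likely if H is true than if H is false.
Because LR exceeds 1, E is evidence for H.


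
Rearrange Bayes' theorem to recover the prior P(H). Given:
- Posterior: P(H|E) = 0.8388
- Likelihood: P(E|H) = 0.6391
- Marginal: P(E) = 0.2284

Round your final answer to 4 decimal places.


From Bayes' theorem: P(H|E) = P(E|H) × P(H) / P(E)

Rearranging for P(H):
P(H) = P(H|E) × P(E) / P(E|H)
     = 0.8388 × 0.2284 / 0.6391
     = 0.19158192 / 0.6391
     = 0.2998


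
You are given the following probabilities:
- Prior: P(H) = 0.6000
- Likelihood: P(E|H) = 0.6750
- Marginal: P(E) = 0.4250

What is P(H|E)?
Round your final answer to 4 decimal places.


Using Bayes' theorem:

P(H|E) = P(E|H) × P(H) / P(E)
       = 0.6750 × 0.6000 / 0.4250
       = 0.40500000 / 0.4250
       = 0.9529

The evidence strengthens our belief in H.
Prior: 0.6000 → Posterior: 0.9529


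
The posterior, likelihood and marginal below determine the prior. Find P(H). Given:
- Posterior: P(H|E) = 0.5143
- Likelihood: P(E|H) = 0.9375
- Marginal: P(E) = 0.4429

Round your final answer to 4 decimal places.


From Bayes' theorem: P(H|E) = P(E|H) × P(H) / P(E)

Rearranging for P(H):
P(H) = P(H|E) × P(E) / P(E|H)
     = 0.5143 × 0.4429 / 0.9375
     = 0.22778347 / 0.9375
     = 0.2430


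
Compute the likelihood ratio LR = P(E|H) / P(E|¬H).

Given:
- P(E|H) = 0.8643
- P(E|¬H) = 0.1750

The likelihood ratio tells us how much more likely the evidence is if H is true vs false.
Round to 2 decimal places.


Likelihood Ratio (LR) = P(E|H) / P(E|¬H)

LR = 0.8643 / 0.1750
   = 4.94

The evidence is 4.94 times more likely if H is true than if H is false.
Since LR > 1, the evidence supports H over ¬H.


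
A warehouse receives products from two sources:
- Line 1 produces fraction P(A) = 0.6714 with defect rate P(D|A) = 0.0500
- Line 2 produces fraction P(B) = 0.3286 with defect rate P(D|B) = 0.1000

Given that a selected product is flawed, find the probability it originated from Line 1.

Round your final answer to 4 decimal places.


Let A = from Line 1, D = flawed

Given:
- P(A) = 0.6714, P(B) = 0.3286
- P(D|A) = 0.0500, P(D|B) = 0.1000

Step 1: Find P(D)
P(D) = P(D|A)P(A) + P(D|B)P(B)
     = 0.0500 × 0.6714 + 0.1000 × 0.3286
     = 0.03357000 + 0.03286000
     = 0.06643000

Step 2: Apply Bayes' theorem
P(A|D) = P(D|A)P(A) / P(D)
       = 0.03357000 / 0.06643000
       = 0.5053


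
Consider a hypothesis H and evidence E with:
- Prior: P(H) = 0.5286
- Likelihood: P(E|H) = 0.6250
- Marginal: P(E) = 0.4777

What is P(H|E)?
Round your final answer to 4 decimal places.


Using Bayes' theorem:

P(H|E) = P(E|H) × P(H) / P(E)
       = 0.6250 × 0.5286 / 0.4777
       = 0.33037500 / 0.4777
       = 0.6916

The evidence strengthens our belief in H.
Prior: 0.5286 → Posterior: 0.6916


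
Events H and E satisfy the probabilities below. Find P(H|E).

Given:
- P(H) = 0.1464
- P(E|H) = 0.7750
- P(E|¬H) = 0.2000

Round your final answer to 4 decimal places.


Bayes' theorem: P(H|E) = P(E|H) × P(H) / P(E)

Step 1: Calculate P(E) using law of total probability
P(E) = P(E|H)P(H) + P(E|¬H)P(¬H)
     = 0.7750 × 0.1464 + 0.2000 × 0.8536
     = 0.11346000 + 0.17072000
     = 0.28418000

Step 2: Apply Bayes' theorem
P(H|E) = P(E|H) × P(H) / P(E)
       = 0.11346000 / 0.28418000
       = 0.3993


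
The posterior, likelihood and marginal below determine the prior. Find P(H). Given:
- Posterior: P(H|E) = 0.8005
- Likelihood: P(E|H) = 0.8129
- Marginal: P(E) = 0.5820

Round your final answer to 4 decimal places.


From Bayes' theorem: P(H|E) = P(E|H) × P(H) / P(E)

Rearranging for P(H):
P(H) = P(H|E) × P(E) / P(E|H)
     = 0.8005 × 0.5820 / 0.8129
     = 0.46589100 / 0.8129
     = 0.5731


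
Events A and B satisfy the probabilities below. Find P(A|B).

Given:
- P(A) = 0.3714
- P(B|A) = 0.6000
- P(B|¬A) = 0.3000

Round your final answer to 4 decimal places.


Bayes' theorem: P(A|B) = P(B|A) × P(A) / P(B)

Step 1: Calculate P(B) using law of total probability
P(B) = P(B|A)P(A) + P(B|¬A)P(¬A)
     = 0.6000 × 0.3714 + 0.3000 × 0.6286
     = 0.22284000 + 0.18858000
     = 0.41142000

Step 2: Apply Bayes' theorem
P(A|B) = P(B|A) × P(A) / P(B)
       = 0.22284000 / 0.41142000
       = 0.5416


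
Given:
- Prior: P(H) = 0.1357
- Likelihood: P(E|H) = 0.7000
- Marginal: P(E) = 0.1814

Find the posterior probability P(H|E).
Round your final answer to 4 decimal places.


Using Bayes' theorem:

P(H|E) = P(E|H) × P(H) / P(E)
       = 0.7000 × 0.1357 / 0.1814
       = 0.09499000 / 0.1814
       = 0.5236

The evidence strengthens our belief in H.
Prior: 0.1357 → Posterior: 0.5236


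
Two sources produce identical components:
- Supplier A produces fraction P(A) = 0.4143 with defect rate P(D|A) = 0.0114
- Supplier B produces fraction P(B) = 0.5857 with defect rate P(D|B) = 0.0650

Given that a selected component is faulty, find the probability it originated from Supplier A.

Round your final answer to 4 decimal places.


Let A = from Supplier A, D = faulty

Given:
- P(A) = 0.4143, P(B) = 0.5857
- P(D|A) = 0.0114, P(D|B) = 0.0650

Step 1: Find P(D)
P(D) = P(D|A)P(A) + P(D|B)P(B)
     = 0.0114 × 0.4143 + 0.0650 × 0.5857
     = 0.00472302 + 0.03807050
     = 0.04279352

Step 2: Apply Bayes' theorem
P(A|D) = P(D|A)P(A) / P(D)
       = 0.00472302 / 0.04279352
       = 0.1104


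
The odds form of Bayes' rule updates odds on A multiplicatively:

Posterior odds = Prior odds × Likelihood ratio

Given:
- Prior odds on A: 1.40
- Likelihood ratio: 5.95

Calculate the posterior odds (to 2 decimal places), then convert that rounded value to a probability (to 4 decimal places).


Step 1: Calculate posterior odds
Posterior odds = Prior odds × LR
               = 1.40 × 5.95
               = 8.33

Step 2: Convert to probability
P(A|E) = Posterior odds / (1 + Posterior odds)
       = 8.33 / (1 + 8.33)
       = 8.33 / 9.33
       = 0.8928

The evidence increased P(A) from 0.5833 to 0.8928.


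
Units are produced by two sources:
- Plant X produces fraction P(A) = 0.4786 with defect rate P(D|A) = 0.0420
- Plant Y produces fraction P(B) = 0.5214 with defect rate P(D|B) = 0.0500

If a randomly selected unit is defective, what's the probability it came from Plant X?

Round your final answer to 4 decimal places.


Let A = from Plant X, D = defective

Given:
- P(A) = 0.4786, P(B) = 0.5214
- P(D|A) = 0.0420, P(D|B) = 0.0500

Step 1: Find P(D)
P(D) = P(D|A)P(A) + P(D|B)P(B)
     = 0.0420 × 0.4786 + 0.0500 × 0.5214
     = 0.02010120 + 0.02607000
     = 0.04617120

Step 2: Apply Bayes' theorem
P(A|D) = P(D|A)P(A) / P(D)
       = 0.02010120 / 0.04617120
       = 0.4354


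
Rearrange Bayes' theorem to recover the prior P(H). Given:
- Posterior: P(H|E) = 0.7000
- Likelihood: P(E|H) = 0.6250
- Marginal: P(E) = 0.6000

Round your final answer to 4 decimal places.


From Bayes' theorem: P(H|E) = P(E|H) × P(H) / P(E)

Rearranging for P(H):
P(H) = P(H|E) × P(E) / P(E|H)
     = 0.7000 × 0.6000 / 0.6250
     = 0.42000000 / 0.6250
     = 0.6720


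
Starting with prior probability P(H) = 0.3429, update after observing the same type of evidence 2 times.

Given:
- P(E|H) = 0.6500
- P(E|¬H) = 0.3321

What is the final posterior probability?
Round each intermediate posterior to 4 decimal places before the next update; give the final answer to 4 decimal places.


Sequential Bayesian updating:

Initial prior: P(H) = 0.3429

Update 1:
  P(E) = 0.6500 × 0.3429 + 0.3321 × 0.6571 = 0.22288500 + 0.21822291 = 0.44110791
  P(H|E) = 0.22288500 / 0.44110791 = 0.5053

Update 2:
  P(E) = 0.6500 × 0.5053 + 0.3321 × 0.4947 = 0.32844500 + 0.16428987 = 0.49273487
  P(H|E) = 0.32844500 / 0.49273487 = 0.6666

Final posterior: 0.6666


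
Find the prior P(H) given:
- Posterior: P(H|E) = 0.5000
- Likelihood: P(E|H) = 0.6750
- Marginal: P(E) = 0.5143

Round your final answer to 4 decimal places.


From Bayes' theorem: P(H|E) = P(E|H) × P(H) / P(E)

Rearranging for P(H):
P(H) = P(H|E) × P(E) / P(E|H)
     = 0.5000 × 0.5143 / 0.6750
     = 0.25715000 / 0.6750
     = 0.3810


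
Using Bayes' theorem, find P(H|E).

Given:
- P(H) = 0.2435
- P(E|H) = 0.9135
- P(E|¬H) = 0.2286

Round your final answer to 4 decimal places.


Bayes' theorem: P(H|E) = P(E|H) × P(H) / P(E)

Step 1: Calculate P(E) using law of total probability
P(E) = P(E|H)P(H) + P(E|¬H)P(¬H)
     = 0.9135 × 0.2435 + 0.2286 × 0.7565
     = 0.22243725 + 0.17293590
     = 0.39537315

Step 2: Apply Bayes' theorem
P(H|E) = P(E|H) × P(H) / P(E)
       = 0.22243725 / 0.39537315
       = 0.5626


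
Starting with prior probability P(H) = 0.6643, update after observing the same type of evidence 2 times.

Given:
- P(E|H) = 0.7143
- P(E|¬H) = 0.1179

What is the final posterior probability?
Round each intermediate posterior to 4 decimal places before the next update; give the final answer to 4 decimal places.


Sequential Bayesian updating:

Initial prior: P(H) = 0.6643

Update 1:
  P(E) = 0.7143 × 0.6643 + 0.1179 × 0.3357 = 0.47450949 + 0.03957903 = 0.51408852
  P(H|E) = 0.47450949 / 0.51408852 = 0.9230

Update 2:
  P(E) = 0.7143 × 0.9230 + 0.1179 × 0.0770 = 0.65929890 + 0.00907830 = 0.66837720
  P(H|E) = 0.65929890 / 0.66837720 = 0.9864

Final posterior: 0.9864


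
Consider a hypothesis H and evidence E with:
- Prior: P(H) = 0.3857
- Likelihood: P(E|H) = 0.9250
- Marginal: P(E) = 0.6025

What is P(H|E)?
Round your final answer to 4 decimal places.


Using Bayes' theorem:

P(H|E) = P(E|H) × P(H) / P(E)
       = 0.9250 × 0.3857 / 0.6025
       = 0.35677250 / 0.6025
       = 0.5922

The evidence strengthens our belief in H.
Prior: 0.3857 → Posterior: 0.5922


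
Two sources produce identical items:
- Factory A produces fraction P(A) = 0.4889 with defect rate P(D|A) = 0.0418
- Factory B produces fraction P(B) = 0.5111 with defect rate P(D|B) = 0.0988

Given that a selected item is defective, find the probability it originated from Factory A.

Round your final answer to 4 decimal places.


Let A = from Factory A, D = defective

Given:
- P(A) = 0.4889, P(B) = 0.5111
- P(D|A) = 0.0418, P(D|B) = 0.0988

Step 1: Find P(D)
P(D) = P(D|A)P(A) + P(D|B)P(B)
     = 0.0418 × 0.4889 + 0.0988 × 0.5111
     = 0.02043602 + 0.05049668
     = 0.07093270

Step 2: Apply Bayes' theorem
P(A|D) = P(D|A)P(A) / P(D)
       = 0.02043602 / 0.07093270
       = 0.2881


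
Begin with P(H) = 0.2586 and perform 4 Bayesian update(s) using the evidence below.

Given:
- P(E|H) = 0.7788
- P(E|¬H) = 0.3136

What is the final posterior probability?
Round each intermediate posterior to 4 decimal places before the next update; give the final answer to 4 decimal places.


Sequential Bayesian updating:

Initial prior: P(H) = 0.2586

Update 1:
  P(E) = 0.7788 × 0.2586 + 0.3136 × 0.7414 = 0.20139768 + 0.23250304 = 0.43390072
  P(H|E) = 0.20139768 / 0.43390072 = 0.4642

Update 2:
  P(E) = 0.7788 × 0.4642 + 0.3136 × 0.5358 = 0.36151896 + 0.16802688 = 0.52954584
  P(H|E) = 0.36151896 / 0.52954584 = 0.6827

Update 3:
  P(E) = 0.7788 × 0.6827 + 0.3136 × 0.3173 = 0.53168676 + 0.09950528 = 0.63119204
  P(H|E) = 0.53168676 / 0.63119204 = 0.8424

Update 4:
  P(E) = 0.7788 × 0.8424 + 0.3136 × 0.1576 = 0.65606112 + 0.04942336 = 0.70548448
  P(H|E) = 0.65606112 / 0.70548448 = 0.9299

Final posterior: 0.9299


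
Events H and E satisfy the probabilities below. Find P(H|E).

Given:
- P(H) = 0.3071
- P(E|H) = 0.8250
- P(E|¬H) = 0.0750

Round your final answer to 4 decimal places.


Bayes' theorem: P(H|E) = P(E|H) × P(H) / P(E)

Step 1: Calculate P(E) using law of total probability
P(E) = P(E|H)P(H) + P(E|¬H)P(¬H)
     = 0.8250 × 0.3071 + 0.0750 × 0.6929
     = 0.25335750 + 0.05196750
     = 0.30532500

Step 2: Apply Bayes' theorem
P(H|E) = P(E|H) × P(H) / P(E)
       = 0.25335750 / 0.30532500
       = 0.8298


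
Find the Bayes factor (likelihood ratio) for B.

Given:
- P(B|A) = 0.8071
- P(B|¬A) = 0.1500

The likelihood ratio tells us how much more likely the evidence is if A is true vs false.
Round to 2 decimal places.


Likelihood Ratio (LR) = P(B|A) / P(B|¬A)

LR = 0.8071 / 0.1500
   = 5.38

The evidence is 5.38 times more likely if A is true than if A is false.
Since LR > 1, the evidence supports A over ¬A.


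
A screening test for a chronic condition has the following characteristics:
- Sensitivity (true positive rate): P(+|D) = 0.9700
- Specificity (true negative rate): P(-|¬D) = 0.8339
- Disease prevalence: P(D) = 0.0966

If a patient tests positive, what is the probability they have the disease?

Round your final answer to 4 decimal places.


Let D = has disease, + = positive test

Given:
- P(D) = 0.0966 (prevalence)
- P(+|D) = 0.9700 (sensitivity)
- P(-|¬D) = 0.8339 (specificity)
- P(+|¬D) = 0.1661 (false positive rate = 1 - specificity)

Step 1: Find P(+)
P(+) = P(+|D)P(D) + P(+|¬D)P(¬D)
     = 0.9700 × 0.0966 + 0.1661 × 0.9034
     = 0.09370200 + 0.15005474
     = 0.24375674

Step 2: Apply Bayes' theorem for P(D|+)
P(D|+) = P(+|D)P(D) / P(+)
       = 0.09370200 / 0.24375674
       = 0.3844


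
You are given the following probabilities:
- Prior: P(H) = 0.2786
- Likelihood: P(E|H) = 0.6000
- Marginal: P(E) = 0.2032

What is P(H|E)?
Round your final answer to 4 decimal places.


Using Bayes' theorem:

P(H|E) = P(E|H) × P(H) / P(E)
       = 0.6000 × 0.2786 / 0.2032
       = 0.16716000 / 0.2032
       = 0.8226

The evidence strengthens our belief in H.
Prior: 0.2786 → Posterior: 0.8226


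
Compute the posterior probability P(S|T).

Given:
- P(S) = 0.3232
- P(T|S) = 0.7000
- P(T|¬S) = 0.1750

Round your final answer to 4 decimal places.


Bayes' theorem: P(S|T) = P(T|S) × P(S) / P(T)

Step 1: Calculate P(T) using law of total probability
P(T) = P(T|S)P(S) + P(T|¬S)P(¬S)
     = 0.7000 × 0.3232 + 0.1750 × 0.6768
     = 0.22624000 + 0.11844000
     = 0.34468000

Step 2: Apply Bayes' theorem
P(S|T) = P(T|S) × P(S) / P(T)
       = 0.22624000 / 0.34468000
       = 0.6564


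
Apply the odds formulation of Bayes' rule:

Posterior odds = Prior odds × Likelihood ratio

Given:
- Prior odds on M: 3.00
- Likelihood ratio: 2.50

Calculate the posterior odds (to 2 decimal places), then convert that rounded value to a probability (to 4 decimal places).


Step 1: Calculate posterior odds
Posterior odds = Prior odds × LR
               = 3.00 × 2.50
               = 7.50

Step 2: Convert to probability
P(M|E) = Posterior odds / (1 + Posterior odds)
       = 7.50 / (1 + 7.50)
       = 7.50 / 8.50
       = 0.8824

The evidence increased P(M) from 0.7500 to 0.8824.


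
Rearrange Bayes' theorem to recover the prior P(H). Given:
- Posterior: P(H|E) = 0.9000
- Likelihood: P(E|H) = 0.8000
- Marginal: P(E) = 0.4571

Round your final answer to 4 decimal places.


From Bayes' theorem: P(H|E) = P(E|H) × P(H) / P(E)

Rearranging for P(H):
P(H) = P(H|E) × P(E) / P(E|H)
     = 0.9000 × 0.4571 / 0.8000
     = 0.41139000 / 0.8000
     = 0.5142


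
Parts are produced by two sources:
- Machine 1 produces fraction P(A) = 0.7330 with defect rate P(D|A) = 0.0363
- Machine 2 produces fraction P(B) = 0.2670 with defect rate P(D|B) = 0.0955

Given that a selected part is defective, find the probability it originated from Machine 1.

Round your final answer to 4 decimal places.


Let A = from Machine 1, D = defective

Given:
- P(A) = 0.7330, P(B) = 0.2670
- P(D|A) = 0.0363, P(D|B) = 0.0955

Step 1: Find P(D)
P(D) = P(D|A)P(A) + P(D|B)P(B)
     = 0.0363 × 0.7330 + 0.0955 × 0.2670
     = 0.02660790 + 0.02549850
     = 0.05210640

Step 2: Apply Bayes' theorem
P(A|D) = P(D|A)P(A) / P(D)
       = 0.02660790 / 0.05210640
       = 0.5106


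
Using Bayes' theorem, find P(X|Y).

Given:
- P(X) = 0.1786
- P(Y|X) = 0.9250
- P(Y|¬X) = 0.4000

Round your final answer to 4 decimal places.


Bayes' theorem: P(X|Y) = P(Y|X) × P(X) / P(Y)

Step 1: Calculate P(Y) using law of total probability
P(Y) = P(Y|X)P(X) + P(Y|¬X)P(¬X)
     = 0.9250 × 0.1786 + 0.4000 × 0.8214
     = 0.16520500 + 0.32856000
     = 0.49376500

Step 2: Apply Bayes' theorem
P(X|Y) = P(Y|X) × P(X) / P(Y)
       = 0.16520500 / 0.49376500
       = 0.3346


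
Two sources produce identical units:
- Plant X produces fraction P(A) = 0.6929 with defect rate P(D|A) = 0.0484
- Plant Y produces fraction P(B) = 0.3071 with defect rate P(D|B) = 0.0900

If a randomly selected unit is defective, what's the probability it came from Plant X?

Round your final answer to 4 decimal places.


Let A = from Plant X, D = defective

Given:
- P(A) = 0.6929, P(B) = 0.3071
- P(D|A) = 0.0484, P(D|B) = 0.0900

Step 1: Find P(D)
P(D) = P(D|A)P(A) + P(D|B)P(B)
     = 0.0484 × 0.6929 + 0.0900 × 0.3071
     = 0.03353636 + 0.02763900
     = 0.06117536

Step 2: Apply Bayes' theorem
P(A|D) = P(D|A)P(A) / P(D)
       = 0.03353636 / 0.06117536
       = 0.5482


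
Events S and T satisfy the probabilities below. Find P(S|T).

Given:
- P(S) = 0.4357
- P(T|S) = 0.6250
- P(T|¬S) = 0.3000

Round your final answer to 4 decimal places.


Bayes' theorem: P(S|T) = P(T|S) × P(S) / P(T)

Step 1: Calculate P(T) using law of total probability
P(T) = P(T|S)P(S) + P(T|¬S)P(¬S)
     = 0.6250 × 0.4357 + 0.3000 × 0.5643
     = 0.27231250 + 0.16929000
     = 0.44160250

Step 2: Apply Bayes' theorem
P(S|T) = P(T|S) × P(S) / P(T)
       = 0.27231250 / 0.44160250
       = 0.6166


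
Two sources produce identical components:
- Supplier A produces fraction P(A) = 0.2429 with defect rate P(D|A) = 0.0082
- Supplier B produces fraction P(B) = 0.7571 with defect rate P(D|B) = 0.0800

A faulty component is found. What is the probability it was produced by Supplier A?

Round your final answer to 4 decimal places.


Let A = from Supplier A, D = faulty

Given:
- P(A) = 0.2429, P(B) = 0.7571
- P(D|A) = 0.0082, P(D|B) = 0.0800

Step 1: Find P(D)
P(D) = P(D|A)P(A) + P(D|B)P(B)
     = 0.0082 × 0.2429 + 0.0800 × 0.7571
     = 0.00199178 + 0.06056800
     = 0.06255978

Step 2: Apply Bayes' theorem
P(A|D) = P(D|A)P(A) / P(D)
       = 0.00199178 / 0.06255978
       = 0.0318


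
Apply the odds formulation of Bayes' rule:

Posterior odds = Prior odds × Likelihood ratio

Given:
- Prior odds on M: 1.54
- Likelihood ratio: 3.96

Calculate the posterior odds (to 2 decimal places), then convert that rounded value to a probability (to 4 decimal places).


Step 1: Calculate posterior odds
Posterior odds = Prior odds × LR
               = 1.54 × 3.96
               = 6.10

Step 2: Convert to probability
P(M|E) = Posterior odds / (1 + Posterior odds)
       = 6.10 / (1 + 6.10)
       = 6.10 / 7.10
       = 0.8592

The evidence increased P(M) from 0.6063 to 0.8592.


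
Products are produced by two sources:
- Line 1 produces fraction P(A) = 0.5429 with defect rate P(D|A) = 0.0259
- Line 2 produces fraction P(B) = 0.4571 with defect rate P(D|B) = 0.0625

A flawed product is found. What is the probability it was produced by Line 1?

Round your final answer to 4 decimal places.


Let A = from Line 1, D = flawed

Given:
- P(A) = 0.5429, P(B) = 0.4571
- P(D|A) = 0.0259, P(D|B) = 0.0625

Step 1: Find P(D)
P(D) = P(D|A)P(A) + P(D|B)P(B)
     = 0.0259 × 0.5429 + 0.0625 × 0.4571
     = 0.01406111 + 0.02856875
     = 0.04262986

Step 2: Apply Bayes' theorem
P(A|D) = P(D|A)P(A) / P(D)
       = 0.01406111 / 0.04262986
       = 0.3298


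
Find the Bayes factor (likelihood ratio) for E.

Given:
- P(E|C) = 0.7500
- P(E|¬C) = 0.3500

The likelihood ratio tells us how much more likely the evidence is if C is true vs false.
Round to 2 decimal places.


Likelihood Ratio (LR) = P(E|C) / P(E|¬C)

LR = 0.7500 / 0.3500
   = 2.14

The evidence is 2.14 times more likely if C is true than if C is false.
Because LR exceeds 1, E is evidence for C.


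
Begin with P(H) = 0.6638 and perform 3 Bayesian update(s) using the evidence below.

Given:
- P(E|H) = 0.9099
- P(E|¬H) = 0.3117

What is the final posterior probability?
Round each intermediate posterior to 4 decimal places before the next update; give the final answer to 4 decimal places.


Sequential Bayesian updating:

Initial prior: P(H) = 0.6638

Update 1:
  P(E) = 0.9099 × 0.6638 + 0.3117 × 0.3362 = 0.60399162 + 0.10479354 = 0.70878516
  P(H|E) = 0.60399162 / 0.70878516 = 0.8522

Update 2:
  P(E) = 0.9099 × 0.8522 + 0.3117 × 0.1478 = 0.77541678 + 0.04606926 = 0.82148604
  P(H|E) = 0.77541678 / 0.82148604 = 0.9439

Update 3:
  P(E) = 0.9099 × 0.9439 + 0.3117 × 0.0561 = 0.85885461 + 0.01748637 = 0.87634098
  P(H|E) = 0.85885461 / 0.87634098 = 0.9800

Final posterior: 0.9800


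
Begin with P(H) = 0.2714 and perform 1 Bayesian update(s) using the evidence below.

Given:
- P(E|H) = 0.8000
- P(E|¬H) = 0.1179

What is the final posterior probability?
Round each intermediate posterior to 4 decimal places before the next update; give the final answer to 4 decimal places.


Sequential Bayesian updating:

Initial prior: P(H) = 0.2714

Update 1:
  P(E) = 0.8000 × 0.2714 + 0.1179 × 0.7286 = 0.21712000 + 0.08590194 = 0.30302194
  P(H|E) = 0.21712000 / 0.30302194 = 0.7165

Final posterior: 0.7165


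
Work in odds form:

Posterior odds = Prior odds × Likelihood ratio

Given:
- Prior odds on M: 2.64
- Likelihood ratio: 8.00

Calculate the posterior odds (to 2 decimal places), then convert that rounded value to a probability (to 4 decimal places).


Step 1: Calculate posterior odds
Posterior odds = Prior odds × LR
               = 2.64 × 8.00
               = 21.12

Step 2: Convert to probability
P(M|E) = Posterior odds / (1 + Posterior odds)
       = 21.12 / (1 + 21.12)
       = 21.12 / 22.12
       = 0.9548

The evidence increased P(M) from 0.7253 to 0.9548.


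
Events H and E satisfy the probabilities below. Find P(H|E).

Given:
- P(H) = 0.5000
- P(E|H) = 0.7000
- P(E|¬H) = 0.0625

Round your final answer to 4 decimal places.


Bayes' theorem: P(H|E) = P(E|H) × P(H) / P(E)

Step 1: Calculate P(E) using law of total probability
P(E) = P(E|H)P(H) + P(E|¬H)P(¬H)
     = 0.7000 × 0.5000 + 0.0625 × 0.5000
     = 0.35000000 + 0.03125000
     = 0.38125000

Step 2: Apply Bayes' theorem
P(H|E) = P(E|H) × P(H) / P(E)
       = 0.35000000 / 0.38125000
       = 0.9180


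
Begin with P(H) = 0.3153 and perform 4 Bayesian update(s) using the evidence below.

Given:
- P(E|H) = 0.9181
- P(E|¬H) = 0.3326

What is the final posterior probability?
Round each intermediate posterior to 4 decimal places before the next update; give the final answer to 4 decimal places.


Sequential Bayesian updating:

Initial prior: P(H) = 0.3153

Update 1:
  P(E) = 0.9181 × 0.3153 + 0.3326 × 0.6847 = 0.28947693 + 0.22773122 = 0.51720815
  P(H|E) = 0.28947693 / 0.51720815 = 0.5597

Update 2:
  P(E) = 0.9181 × 0.5597 + 0.3326 × 0.4403 = 0.51386057 + 0.14644378 = 0.66030435
  P(H|E) = 0.51386057 / 0.66030435 = 0.7782

Update 3:
  P(E) = 0.9181 × 0.7782 + 0.3326 × 0.2218 = 0.71446542 + 0.07377068 = 0.78823610
  P(H|E) = 0.71446542 / 0.78823610 = 0.9064

Update 4:
  P(E) = 0.9181 × 0.9064 + 0.3326 × 0.0936 = 0.83216584 + 0.03113136 = 0.86329720
  P(H|E) = 0.83216584 / 0.86329720 = 0.9639

Final posterior: 0.9639


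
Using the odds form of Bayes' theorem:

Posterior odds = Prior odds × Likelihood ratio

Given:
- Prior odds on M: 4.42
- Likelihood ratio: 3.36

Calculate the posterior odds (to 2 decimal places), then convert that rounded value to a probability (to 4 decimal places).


Step 1: Calculate posterior odds
Posterior odds = Prior odds × LR
               = 4.42 × 3.36
               = 14.85

Step 2: Convert to probability
P(M|E) = Posterior odds / (1 + Posterior odds)
       = 14.85 / (1 + 14.85)
       = 14.85 / 15.85
       = 0.9369

The evidence increased P(M) from 0.8155 to 0.9369.


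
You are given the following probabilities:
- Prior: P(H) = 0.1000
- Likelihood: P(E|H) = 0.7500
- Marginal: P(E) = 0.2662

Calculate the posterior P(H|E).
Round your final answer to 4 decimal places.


Using Bayes' theorem:

P(H|E) = P(E|H) × P(H) / P(E)
       = 0.7500 × 0.1000 / 0.2662
       = 0.07500000 / 0.2662
       = 0.2817

The evidence strengthens our belief in H.
Prior: 0.1000 → Posterior: 0.2817
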